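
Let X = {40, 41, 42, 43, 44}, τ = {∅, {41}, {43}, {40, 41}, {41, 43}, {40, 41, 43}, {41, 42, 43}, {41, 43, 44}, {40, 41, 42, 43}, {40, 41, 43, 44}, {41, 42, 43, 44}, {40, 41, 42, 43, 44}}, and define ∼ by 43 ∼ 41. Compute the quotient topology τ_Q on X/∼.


X/∼ = {[40], [41=43], [42], [44]}; |τ_Q| = 9.

Equivalence classes: [40], [41=43], [42], [44].
Quotient map π: X → X/∼ sends 40 ↦ [40], 41 ↦ [41=43], 42 ↦ [42], 43 ↦ [41=43], 44 ↦ [44].
For each subset V ⊆ X/∼, compute π^{-1}(V) ⊆ X and check whether π^{-1}(V) ∈ τ. V is open in τ_Q iff π^{-1}(V) ∈ τ.
  V = {}: π^{-1}(V) = ∅ ∈ τ ✓.
  V = {[40]}: π^{-1}(V) = {40} ∉ τ ✗.
  V = {[41=43]}: π^{-1}(V) = {41, 43} ∈ τ ✓.
  V = {[40], [41=43]}: π^{-1}(V) = {40, 41, 43} ∈ τ ✓.
  V = {[42]}: π^{-1}(V) = {42} ∉ τ ✗.
  V = {[40], [42]}: π^{-1}(V) = {40, 42} ∉ τ ✗.
  V = {[41=43], [42]}: π^{-1}(V) = {41, 42, 43} ∈ τ ✓.
  V = {[40], [41=43], [42]}: π^{-1}(V) = {40, 41, 42, 43} ∈ τ ✓.
  V = {[44]}: π^{-1}(V) = {44} ∉ τ ✗.
  V = {[40], [44]}: π^{-1}(V) = {40, 44} ∉ τ ✗.
  V = {[41=43], [44]}: π^{-1}(V) = {41, 43, 44} ∈ τ ✓.
  V = {[40], [41=43], [44]}: π^{-1}(V) = {40, 41, 43, 44} ∈ τ ✓.
  V = {[42], [44]}: π^{-1}(V) = {42, 44} ∉ τ ✗.
  V = {[40], [42], [44]}: π^{-1}(V) = {40, 42, 44} ∉ τ ✗.
  V = {[41=43], [42], [44]}: π^{-1}(V) = {41, 42, 43, 44} ∈ τ ✓.
  V = {[40], [41=43], [42], [44]}: π^{-1}(V) = {40, 41, 42, 43, 44} ∈ τ ✓.
Open sets in the quotient: τ_Q = {{}, {[41=43]}, {[40], [41=43]}, {[41=43], [42]}, {[40], [41=43], [42]}, {[41=43], [44]}, {[40], [41=43], [44]}, {[41=43], [42], [44]}, {[40], [41=43], [42], [44]}} (9 elements).


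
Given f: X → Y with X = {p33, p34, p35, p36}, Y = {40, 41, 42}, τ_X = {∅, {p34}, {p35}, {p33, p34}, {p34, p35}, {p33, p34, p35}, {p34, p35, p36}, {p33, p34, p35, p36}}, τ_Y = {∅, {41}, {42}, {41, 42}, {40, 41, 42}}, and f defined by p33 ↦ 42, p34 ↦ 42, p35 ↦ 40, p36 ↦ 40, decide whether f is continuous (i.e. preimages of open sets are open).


f IS continuous.

Compute f^{-1}(U) for each U ∈ τ_Y:
  U = ∅: f^{-1}(U) = ∅ ∈ τ_X ✓.
  U = {41}: f^{-1}(U) = ∅ ∈ τ_X ✓.
  U = {42}: f^{-1}(U) = {p33, p34} ∈ τ_X ✓.
  U = {41, 42}: f^{-1}(U) = {p33, p34} ∈ τ_X ✓.
  U = {40, 41, 42}: f^{-1}(U) = {p33, p34, p35, p36} ∈ τ_X ✓.
Every preimage lies in τ_X, so f IS continuous.


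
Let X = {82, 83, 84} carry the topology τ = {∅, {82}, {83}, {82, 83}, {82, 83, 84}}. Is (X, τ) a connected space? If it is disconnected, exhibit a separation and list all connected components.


(X, τ) is connected.

Find clopen sets (U ∈ τ with X ∖ U ∈ τ):
  U = ∅, X ∖ U = {82, 83, 84} — both open, so U is clopen.
  U = {82, 83, 84}, X ∖ U = ∅ — both open, so U is clopen.
Only trivial clopens (∅ and X) exist, so (X, τ) is connected.
Compute connected components by grouping points that agree on all clopens:
  component: {82, 83, 84}


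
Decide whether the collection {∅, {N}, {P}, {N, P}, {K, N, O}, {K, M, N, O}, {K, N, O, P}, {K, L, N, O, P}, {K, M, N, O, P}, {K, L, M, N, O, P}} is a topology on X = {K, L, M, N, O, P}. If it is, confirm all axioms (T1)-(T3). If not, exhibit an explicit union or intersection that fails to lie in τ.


τ IS a topology on X.

Axiom (T1): ∅ ∈ τ? Yes; X ∈ τ? Yes.
Axiom (T2/T3): check pairwise unions and intersections of members of τ.
All pairwise intersections and unions checked — each lies in τ. Therefore τ satisfies (T1), (T2), (T3): it IS a topology on X.


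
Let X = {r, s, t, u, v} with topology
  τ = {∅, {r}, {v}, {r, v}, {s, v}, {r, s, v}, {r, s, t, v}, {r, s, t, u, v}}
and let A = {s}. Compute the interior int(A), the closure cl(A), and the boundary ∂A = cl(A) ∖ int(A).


int(A) = ∅, cl(A) = {s, t, u}, ∂A = {s, t, u}.

Closed sets in (X, τ) are complements of opens:
  closed(X, τ) = {∅, {u}, {t, u}, {r, t, u}, {s, t, u}, {r, s, t, u}, {s, t, u, v}, {r, s, t, u, v}}.
int(A) = ⋃ {U ∈ τ : U ⊆ A}. Opens contained in A: ∅.
Taking the union of these: int(A) = ∅.
cl(A) = ⋂ {C closed : A ⊆ C}. Closed sets containing A: {s, t, u}, {r, s, t, u}, {s, t, u, v}, {r, s, t, u, v}.
Intersecting these: cl(A) = {s, t, u}.
∂A = cl(A) ∖ int(A) = {s, t, u} ∖ ∅ = {s, t, u}.


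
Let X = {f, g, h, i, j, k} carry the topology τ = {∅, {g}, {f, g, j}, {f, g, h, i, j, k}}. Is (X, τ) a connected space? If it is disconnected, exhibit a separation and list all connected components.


(X, τ) is connected.

Find clopen sets (U ∈ τ with X ∖ U ∈ τ):
  U = ∅, X ∖ U = {f, g, h, i, j, k} — both open, so U is clopen.
  U = {f, g, h, i, j, k}, X ∖ U = ∅ — both open, so U is clopen.
Only trivial clopens (∅ and X) exist, so (X, τ) is connected.
Compute connected components by grouping points that agree on all clopens:
  component: {f, g, h, i, j, k}


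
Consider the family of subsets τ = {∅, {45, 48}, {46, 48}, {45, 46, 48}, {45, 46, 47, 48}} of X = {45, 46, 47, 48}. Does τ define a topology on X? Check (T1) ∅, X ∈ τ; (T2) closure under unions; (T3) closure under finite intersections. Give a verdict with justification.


τ is NOT a topology on X.

Axiom (T1): ∅ ∈ τ? Yes; X ∈ τ? Yes.
Axiom (T2/T3): check pairwise unions and intersections of members of τ.
Counterexample for (T3): {45, 48} ∩ {46, 48} = {48} ∉ τ. Therefore τ is NOT a topology.


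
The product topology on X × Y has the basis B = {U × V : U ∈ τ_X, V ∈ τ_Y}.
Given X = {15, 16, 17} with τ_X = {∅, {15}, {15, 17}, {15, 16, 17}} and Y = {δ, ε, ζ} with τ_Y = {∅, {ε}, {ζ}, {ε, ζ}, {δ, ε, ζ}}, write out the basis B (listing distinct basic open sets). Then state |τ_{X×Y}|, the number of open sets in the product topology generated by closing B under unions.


Basis B = {∅ × ∅, {15} × {ε}, {15} × {ζ}, {15} × {ε, ζ}, {15, 17} × {ε}, {15, 17} × {ζ}, {15} × {δ, ε, ζ}, {15, 16, 17} × {ε}, {15, 16, 17} × {ζ}, {15, 17} × {ε, ζ}, {15, 17} × {δ, ε, ζ}, {15, 16, 17} × {ε, ζ}, {15, 16, 17} × {δ, ε, ζ}}; |τ_{X×Y}| = 30.

Enumerate products U × V with U ∈ τ_X, V ∈ τ_Y (deduplicated):
  ∅ × ∅ = {} (∅)
  {15} × {ε} = {(15,ε)}
  {15} × {ζ} = {(15,ζ)}
  {15} × {ε, ζ} = {(15,ε), (15,ζ)}
  {15, 17} × {ε} = {(15,ε), (17,ε)}
  {15, 17} × {ζ} = {(15,ζ), (17,ζ)}
  {15} × {δ, ε, ζ} = {(15,δ), (15,ε), (15,ζ)}
  {15, 16, 17} × {ε} = {(15,ε), (16,ε), (17,ε)}
  {15, 16, 17} × {ζ} = {(15,ζ), (16,ζ), (17,ζ)}
  {15, 17} × {ε, ζ} = {(15,ε), (15,ζ), (17,ε), (17,ζ)}
  {15, 17} × {δ, ε, ζ} = {(15,δ), (15,ε), (15,ζ), (17,δ), (17,ε), (17,ζ)}
  {15, 16, 17} × {ε, ζ} = {(15,ε), (15,ζ), (16,ε), (16,ζ), (17,ε), (17,ζ)}
  {15, 16, 17} × {δ, ε, ζ} = {(15,δ), (15,ε), (15,ζ), (16,δ), (16,ε), (16,ζ), (17,δ), (17,ε), (17,ζ)}
These 13 distinct sets form the basis B.
Close under arbitrary unions to get τ_{X×Y}; counting gives |τ_{X×Y}| = 30.


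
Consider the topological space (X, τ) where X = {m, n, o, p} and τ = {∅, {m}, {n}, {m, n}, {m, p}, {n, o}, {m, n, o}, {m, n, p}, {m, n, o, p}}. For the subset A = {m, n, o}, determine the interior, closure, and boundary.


int(A) = {m, n, o}, cl(A) = {m, n, o, p}, ∂A = {p}.

Closed sets in (X, τ) are complements of opens:
  closed(X, τ) = {∅, {o}, {p}, {m, p}, {n, o}, {o, p}, {m, o, p}, {n, o, p}, {m, n, o, p}}.
int(A) = ⋃ {U ∈ τ : U ⊆ A}. Opens contained in A: ∅, {m}, {n}, {m, n}, {n, o}, {m, n, o}.
Taking the union of these: int(A) = {m, n, o}.
cl(A) = ⋂ {C closed : A ⊆ C}. Closed sets containing A: {m, n, o, p}.
Intersecting these: cl(A) = {m, n, o, p}.
∂A = cl(A) ∖ int(A) = {m, n, o, p} ∖ {m, n, o} = {p}.


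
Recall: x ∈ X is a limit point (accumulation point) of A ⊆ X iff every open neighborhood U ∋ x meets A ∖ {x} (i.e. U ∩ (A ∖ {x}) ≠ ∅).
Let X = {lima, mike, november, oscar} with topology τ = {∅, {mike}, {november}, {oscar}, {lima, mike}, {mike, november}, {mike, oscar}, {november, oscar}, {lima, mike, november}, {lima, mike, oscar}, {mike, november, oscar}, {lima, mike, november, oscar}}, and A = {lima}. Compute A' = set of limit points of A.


A' = ∅

For each x ∈ X, list the open sets U ∈ τ with x ∈ U, then check whether U ∩ (A ∖ {x}) ≠ ∅ for every such U.
  x = lima: open {lima, mike} ∋ x has {lima, mike} ∩ (A ∖ {lima}) = ∅, so x is NOT a limit point.
  x = mike: open {mike} ∋ x has {mike} ∩ (A ∖ {mike}) = ∅, so x is NOT a limit point.
  x = november: open {november} ∋ x has {november} ∩ (A ∖ {november}) = ∅, so x is NOT a limit point.
  x = oscar: open {oscar} ∋ x has {oscar} ∩ (A ∖ {oscar}) = ∅, so x is NOT a limit point.
Collecting: A' = ∅.


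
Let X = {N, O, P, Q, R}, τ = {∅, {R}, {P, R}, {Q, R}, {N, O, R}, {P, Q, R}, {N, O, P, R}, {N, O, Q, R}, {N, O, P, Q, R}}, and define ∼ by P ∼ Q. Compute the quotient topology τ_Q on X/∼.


X/∼ = {[N], [O], [P=Q], [R]}; |τ_Q| = 5.

Equivalence classes: [N], [O], [P=Q], [R].
Quotient map π: X → X/∼ sends N ↦ [N], O ↦ [O], P ↦ [P=Q], Q ↦ [P=Q], R ↦ [R].
For each subset V ⊆ X/∼, compute π^{-1}(V) ⊆ X and check whether π^{-1}(V) ∈ τ. V is open in τ_Q iff π^{-1}(V) ∈ τ.
  V = {}: π^{-1}(V) = ∅ ∈ τ ✓.
  V = {[N]}: π^{-1}(V) = {N} ∉ τ ✗.
  V = {[O]}: π^{-1}(V) = {O} ∉ τ ✗.
  V = {[N], [O]}: π^{-1}(V) = {N, O} ∉ τ ✗.
  V = {[P=Q]}: π^{-1}(V) = {P, Q} ∉ τ ✗.
  V = {[N], [P=Q]}: π^{-1}(V) = {N, P, Q} ∉ τ ✗.
  V = {[O], [P=Q]}: π^{-1}(V) = {O, P, Q} ∉ τ ✗.
  V = {[N], [O], [P=Q]}: π^{-1}(V) = {N, O, P, Q} ∉ τ ✗.
  V = {[R]}: π^{-1}(V) = {R} ∈ τ ✓.
  V = {[N], [R]}: π^{-1}(V) = {N, R} ∉ τ ✗.
  V = {[O], [R]}: π^{-1}(V) = {O, R} ∉ τ ✗.
  V = {[N], [O], [R]}: π^{-1}(V) = {N, O, R} ∈ τ ✓.
  V = {[P=Q], [R]}: π^{-1}(V) = {P, Q, R} ∈ τ ✓.
  V = {[N], [P=Q], [R]}: π^{-1}(V) = {N, P, Q, R} ∉ τ ✗.
  V = {[O], [P=Q], [R]}: π^{-1}(V) = {O, P, Q, R} ∉ τ ✗.
  V = {[N], [O], [P=Q], [R]}: π^{-1}(V) = {N, O, P, Q, R} ∈ τ ✓.
Open sets in the quotient: τ_Q = {{}, {[R]}, {[N], [O], [R]}, {[P=Q], [R]}, {[N], [O], [P=Q], [R]}} (5 elements).


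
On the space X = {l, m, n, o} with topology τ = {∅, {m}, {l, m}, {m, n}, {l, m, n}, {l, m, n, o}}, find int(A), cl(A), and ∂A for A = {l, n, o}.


int(A) = ∅, cl(A) = {l, n, o}, ∂A = {l, n, o}.

Closed sets in (X, τ) are complements of opens:
  closed(X, τ) = {∅, {o}, {l, o}, {n, o}, {l, n, o}, {l, m, n, o}}.
int(A) = ⋃ {U ∈ τ : U ⊆ A}. Opens contained in A: ∅.
Taking the union of these: int(A) = ∅.
cl(A) = ⋂ {C closed : A ⊆ C}. Closed sets containing A: {l, n, o}, {l, m, n, o}.
Intersecting these: cl(A) = {l, n, o}.
∂A = cl(A) ∖ int(A) = {l, n, o} ∖ ∅ = {l, n, o}.


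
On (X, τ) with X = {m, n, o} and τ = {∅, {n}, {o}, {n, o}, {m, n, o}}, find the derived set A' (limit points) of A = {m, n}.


A' = {m}

For each x ∈ X, list the open sets U ∈ τ with x ∈ U, then check whether U ∩ (A ∖ {x}) ≠ ∅ for every such U.
  x = m: opens ∋ x are {m, n, o}; each meets A ∖ {m}, so x IS a limit point.
  x = n: open {n} ∋ x has {n} ∩ (A ∖ {n}) = ∅, so x is NOT a limit point.
  x = o: open {o} ∋ x has {o} ∩ (A ∖ {o}) = ∅, so x is NOT a limit point.
Collecting: A' = {m}.


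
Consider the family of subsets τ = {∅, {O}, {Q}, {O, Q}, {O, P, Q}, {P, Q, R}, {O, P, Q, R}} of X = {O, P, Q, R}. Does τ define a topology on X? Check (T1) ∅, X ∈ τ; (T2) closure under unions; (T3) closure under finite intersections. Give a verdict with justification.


τ is NOT a topology on X.

Axiom (T1): ∅ ∈ τ? Yes; X ∈ τ? Yes.
Axiom (T2/T3): check pairwise unions and intersections of members of τ.
Counterexample for (T3): {O, P, Q} ∩ {P, Q, R} = {P, Q} ∉ τ. Therefore τ is NOT a topology.


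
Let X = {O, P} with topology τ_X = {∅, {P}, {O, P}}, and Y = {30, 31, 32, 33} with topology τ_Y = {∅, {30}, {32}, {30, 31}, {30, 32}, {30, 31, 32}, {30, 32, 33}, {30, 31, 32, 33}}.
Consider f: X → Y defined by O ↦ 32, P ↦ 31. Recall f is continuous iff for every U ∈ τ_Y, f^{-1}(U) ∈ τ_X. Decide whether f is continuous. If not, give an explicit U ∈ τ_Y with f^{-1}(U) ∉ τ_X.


f is NOT continuous.

Compute f^{-1}(U) for each U ∈ τ_Y:
  U = ∅: f^{-1}(U) = ∅ ∈ τ_X ✓.
  U = {30}: f^{-1}(U) = ∅ ∈ τ_X ✓.
  U = {32}: f^{-1}(U) = {O} ∉ τ_X ✗.
  U = {30, 31}: f^{-1}(U) = {P} ∈ τ_X ✓.
  U = {30, 32}: f^{-1}(U) = {O} ∉ τ_X ✗.
  U = {30, 31, 32}: f^{-1}(U) = {O, P} ∈ τ_X ✓.
  U = {30, 32, 33}: f^{-1}(U) = {O} ∉ τ_X ✗.
  U = {30, 31, 32, 33}: f^{-1}(U) = {O, P} ∈ τ_X ✓.
Found U = {32} with f^{-1}(U) = {O} not in τ_X. Therefore f is NOT continuous.


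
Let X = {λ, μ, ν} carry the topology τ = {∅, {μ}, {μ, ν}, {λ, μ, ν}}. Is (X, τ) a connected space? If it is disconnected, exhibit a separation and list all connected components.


(X, τ) is connected.

Find clopen sets (U ∈ τ with X ∖ U ∈ τ):
  U = ∅, X ∖ U = {λ, μ, ν} — both open, so U is clopen.
  U = {λ, μ, ν}, X ∖ U = ∅ — both open, so U is clopen.
Only trivial clopens (∅ and X) exist, so (X, τ) is connected.
Compute connected components by grouping points that agree on all clopens:
  component: {λ, μ, ν}


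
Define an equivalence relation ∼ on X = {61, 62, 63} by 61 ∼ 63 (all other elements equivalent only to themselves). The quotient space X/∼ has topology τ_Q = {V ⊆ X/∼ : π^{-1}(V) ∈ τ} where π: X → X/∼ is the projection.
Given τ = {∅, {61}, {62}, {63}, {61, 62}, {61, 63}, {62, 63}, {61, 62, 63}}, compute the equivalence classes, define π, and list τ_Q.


X/∼ = {[61=63], [62]}; |τ_Q| = 4.

Equivalence classes: [61=63], [62].
Quotient map π: X → X/∼ sends 61 ↦ [61=63], 62 ↦ [62], 63 ↦ [61=63].
For each subset V ⊆ X/∼, compute π^{-1}(V) ⊆ X and check whether π^{-1}(V) ∈ τ. V is open in τ_Q iff π^{-1}(V) ∈ τ.
  V = {}: π^{-1}(V) = ∅ ∈ τ ✓.
  V = {[61=63]}: π^{-1}(V) = {61, 63} ∈ τ ✓.
  V = {[62]}: π^{-1}(V) = {62} ∈ τ ✓.
  V = {[61=63], [62]}: π^{-1}(V) = {61, 62, 63} ∈ τ ✓.
Open sets in the quotient: τ_Q = {{}, {[61=63]}, {[62]}, {[61=63], [62]}} (4 elements).


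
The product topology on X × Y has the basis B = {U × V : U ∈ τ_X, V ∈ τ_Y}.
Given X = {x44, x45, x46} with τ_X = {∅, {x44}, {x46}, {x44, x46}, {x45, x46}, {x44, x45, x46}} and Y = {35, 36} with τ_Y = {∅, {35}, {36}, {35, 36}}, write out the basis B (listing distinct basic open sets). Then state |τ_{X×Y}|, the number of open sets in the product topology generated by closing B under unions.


Basis B = {∅ × ∅, {x44} × {35}, {x44} × {36}, {x46} × {35}, {x46} × {36}, {x44} × {35, 36}, {x44, x46} × {35}, {x44, x46} × {36}, {x45, x46} × {35}, {x45, x46} × {36}, {x46} × {35, 36}, {x44, x45, x46} × {35}, {x44, x45, x46} × {36}, {x44, x46} × {35, 36}, {x45, x46} × {35, 36}, {x44, x45, x46} × {35, 36}}; |τ_{X×Y}| = 36.

Enumerate products U × V with U ∈ τ_X, V ∈ τ_Y (deduplicated):
  ∅ × ∅ = {} (∅)
  {x44} × {35} = {(x44,35)}
  {x44} × {36} = {(x44,36)}
  {x46} × {35} = {(x46,35)}
  {x46} × {36} = {(x46,36)}
  {x44} × {35, 36} = {(x44,35), (x44,36)}
  {x44, x46} × {35} = {(x44,35), (x46,35)}
  {x44, x46} × {36} = {(x44,36), (x46,36)}
  {x45, x46} × {35} = {(x45,35), (x46,35)}
  {x45, x46} × {36} = {(x45,36), (x46,36)}
  {x46} × {35, 36} = {(x46,35), (x46,36)}
  {x44, x45, x46} × {35} = {(x44,35), (x45,35), (x46,35)}
  {x44, x45, x46} × {36} = {(x44,36), (x45,36), (x46,36)}
  {x44, x46} × {35, 36} = {(x44,35), (x44,36), (x46,35), (x46,36)}
  {x45, x46} × {35, 36} = {(x45,35), (x45,36), (x46,35), (x46,36)}
  {x44, x45, x46} × {35, 36} = {(x44,35), (x44,36), (x45,35), (x45,36), (x46,35), (x46,36)}
These 16 distinct sets form the basis B.
Close under arbitrary unions to get τ_{X×Y}; counting gives |τ_{X×Y}| = 36.


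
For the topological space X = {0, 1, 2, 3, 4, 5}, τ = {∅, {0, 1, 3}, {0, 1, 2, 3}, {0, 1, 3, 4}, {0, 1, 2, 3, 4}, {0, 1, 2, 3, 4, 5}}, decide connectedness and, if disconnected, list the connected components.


(X, τ) is connected.

Find clopen sets (U ∈ τ with X ∖ U ∈ τ):
  U = ∅, X ∖ U = {0, 1, 2, 3, 4, 5} — both open, so U is clopen.
  U = {0, 1, 2, 3, 4, 5}, X ∖ U = ∅ — both open, so U is clopen.
Only trivial clopens (∅ and X) exist, so (X, τ) is connected.
Compute connected components by grouping points that agree on all clopens:
  component: {0, 1, 2, 3, 4, 5}


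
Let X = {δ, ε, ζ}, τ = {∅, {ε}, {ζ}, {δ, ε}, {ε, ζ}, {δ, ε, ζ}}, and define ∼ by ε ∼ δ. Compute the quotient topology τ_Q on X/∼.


X/∼ = {[δ=ε], [ζ]}; |τ_Q| = 4.

Equivalence classes: [δ=ε], [ζ].
Quotient map π: X → X/∼ sends δ ↦ [δ=ε], ε ↦ [δ=ε], ζ ↦ [ζ].
For each subset V ⊆ X/∼, compute π^{-1}(V) ⊆ X and check whether π^{-1}(V) ∈ τ. V is open in τ_Q iff π^{-1}(V) ∈ τ.
  V = {}: π^{-1}(V) = ∅ ∈ τ ✓.
  V = {[δ=ε]}: π^{-1}(V) = {δ, ε} ∈ τ ✓.
  V = {[ζ]}: π^{-1}(V) = {ζ} ∈ τ ✓.
  V = {[δ=ε], [ζ]}: π^{-1}(V) = {δ, ε, ζ} ∈ τ ✓.
Open sets in the quotient: τ_Q = {{}, {[δ=ε]}, {[ζ]}, {[δ=ε], [ζ]}} (4 elements).


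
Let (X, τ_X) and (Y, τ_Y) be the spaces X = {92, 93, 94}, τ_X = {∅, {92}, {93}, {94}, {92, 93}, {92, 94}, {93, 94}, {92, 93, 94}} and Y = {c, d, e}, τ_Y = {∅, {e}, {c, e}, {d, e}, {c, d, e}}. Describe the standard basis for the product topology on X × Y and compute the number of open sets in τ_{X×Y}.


Basis B = {∅ × ∅, {92} × {e}, {93} × {e}, {94} × {e}, {92} × {c, e}, {92} × {d, e}, {92, 93} × {e}, {92, 94} × {e}, {93} × {c, e}, {93} × {d, e}, {93, 94} × {e}, {94} × {c, e}, {94} × {d, e}, {92} × {c, d, e}, {92, 93, 94} × {e}, {93} × {c, d, e}, {94} × {c, d, e}, {92, 93} × {c, e}, {92, 94} × {c, e}, {92, 93} × {d, e}, {92, 94} × {d, e}, {93, 94} × {c, e}, {93, 94} × {d, e}, {92, 93} × {c, d, e}, {92, 94} × {c, d, e}, {92, 93, 94} × {c, e}, {92, 93, 94} × {d, e}, {93, 94} × {c, d, e}, {92, 93, 94} × {c, d, e}}; |τ_{X×Y}| = 125.

Enumerate products U × V with U ∈ τ_X, V ∈ τ_Y (deduplicated):
  ∅ × ∅ = {} (∅)
  {92} × {e} = {(92,e)}
  {93} × {e} = {(93,e)}
  {94} × {e} = {(94,e)}
  {92} × {c, e} = {(92,c), (92,e)}
  {92} × {d, e} = {(92,d), (92,e)}
  {92, 93} × {e} = {(92,e), (93,e)}
  {92, 94} × {e} = {(92,e), (94,e)}
  {93} × {c, e} = {(93,c), (93,e)}
  {93} × {d, e} = {(93,d), (93,e)}
  {93, 94} × {e} = {(93,e), (94,e)}
  {94} × {c, e} = {(94,c), (94,e)}
  {94} × {d, e} = {(94,d), (94,e)}
  {92} × {c, d, e} = {(92,c), (92,d), (92,e)}
  {92, 93, 94} × {e} = {(92,e), (93,e), (94,e)}
  {93} × {c, d, e} = {(93,c), (93,d), (93,e)}
  {94} × {c, d, e} = {(94,c), (94,d), (94,e)}
  {92, 93} × {c, e} = {(92,c), (92,e), (93,c), (93,e)}
  {92, 94} × {c, e} = {(92,c), (92,e), (94,c), (94,e)}
  {92, 93} × {d, e} = {(92,d), (92,e), (93,d), (93,e)}
  {92, 94} × {d, e} = {(92,d), (92,e), (94,d), (94,e)}
  {93, 94} × {c, e} = {(93,c), (93,e), (94,c), (94,e)}
  {93, 94} × {d, e} = {(93,d), (93,e), (94,d), (94,e)}
  {92, 93} × {c, d, e} = {(92,c), (92,d), (92,e), (93,c), (93,d), (93,e)}
  {92, 94} × {c, d, e} = {(92,c), (92,d), (92,e), (94,c), (94,d), (94,e)}
  {92, 93, 94} × {c, e} = {(92,c), (92,e), (93,c), (93,e), (94,c), (94,e)}
  {92, 93, 94} × {d, e} = {(92,d), (92,e), (93,d), (93,e), (94,d), (94,e)}
  {93, 94} × {c, d, e} = {(93,c), (93,d), (93,e), (94,c), (94,d), (94,e)}
  {92, 93, 94} × {c, d, e} = {(92,c), (92,d), (92,e), (93,c), (93,d), (93,e), (94,c), (94,d), (94,e)}
These 29 distinct sets form the basis B.
Close under arbitrary unions to get τ_{X×Y}; counting gives |τ_{X×Y}| = 125.


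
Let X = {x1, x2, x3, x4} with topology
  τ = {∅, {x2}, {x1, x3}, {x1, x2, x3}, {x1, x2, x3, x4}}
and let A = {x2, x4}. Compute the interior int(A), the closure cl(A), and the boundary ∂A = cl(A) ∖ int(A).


int(A) = {x2}, cl(A) = {x2, x4}, ∂A = {x4}.

Closed sets in (X, τ) are complements of opens:
  closed(X, τ) = {∅, {x4}, {x2, x4}, {x1, x3, x4}, {x1, x2, x3, x4}}.
int(A) = ⋃ {U ∈ τ : U ⊆ A}. Opens contained in A: ∅, {x2}.
Taking the union of these: int(A) = {x2}.
cl(A) = ⋂ {C closed : A ⊆ C}. Closed sets containing A: {x2, x4}, {x1, x2, x3, x4}.
Intersecting these: cl(A) = {x2, x4}.
∂A = cl(A) ∖ int(A) = {x2, x4} ∖ {x2} = {x4}.


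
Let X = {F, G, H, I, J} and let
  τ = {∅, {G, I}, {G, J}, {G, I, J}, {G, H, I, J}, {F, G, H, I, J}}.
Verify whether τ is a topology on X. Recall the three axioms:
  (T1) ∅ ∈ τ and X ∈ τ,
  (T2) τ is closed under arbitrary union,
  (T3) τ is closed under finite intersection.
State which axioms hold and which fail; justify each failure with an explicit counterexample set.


τ is NOT a topology on X.

Axiom (T1): ∅ ∈ τ? Yes; X ∈ τ? Yes.
Axiom (T2/T3): check pairwise unions and intersections of members of τ.
Counterexample for (T3): {G, I} ∩ {G, J} = {G} ∉ τ. Therefore τ is NOT a topology.


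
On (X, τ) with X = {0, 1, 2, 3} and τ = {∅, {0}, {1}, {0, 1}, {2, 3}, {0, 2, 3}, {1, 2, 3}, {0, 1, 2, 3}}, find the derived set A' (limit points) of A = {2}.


A' = {3}

For each x ∈ X, list the open sets U ∈ τ with x ∈ U, then check whether U ∩ (A ∖ {x}) ≠ ∅ for every such U.
  x = 0: open {0} ∋ x has {0} ∩ (A ∖ {0}) = ∅, so x is NOT a limit point.
  x = 1: open {1} ∋ x has {1} ∩ (A ∖ {1}) = ∅, so x is NOT a limit point.
  x = 2: open {2, 3} ∋ x has {2, 3} ∩ (A ∖ {2}) = ∅, so x is NOT a limit point.
  x = 3: opens ∋ x are {2, 3}, {0, 2, 3}, {1, 2, 3}, {0, 1, 2, 3}; each meets A ∖ {3}, so x IS a limit point.
Collecting: A' = {3}.


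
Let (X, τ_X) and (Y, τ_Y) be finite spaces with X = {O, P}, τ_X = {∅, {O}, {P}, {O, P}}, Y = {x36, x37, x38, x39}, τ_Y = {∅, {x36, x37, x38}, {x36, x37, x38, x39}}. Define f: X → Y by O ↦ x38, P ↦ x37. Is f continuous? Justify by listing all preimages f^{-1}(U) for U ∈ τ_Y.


f IS continuous.

Compute f^{-1}(U) for each U ∈ τ_Y:
  U = ∅: f^{-1}(U) = ∅ ∈ τ_X ✓.
  U = {x36, x37, x38}: f^{-1}(U) = {O, P} ∈ τ_X ✓.
  U = {x36, x37, x38, x39}: f^{-1}(U) = {O, P} ∈ τ_X ✓.
Every preimage lies in τ_X, so f IS continuous.


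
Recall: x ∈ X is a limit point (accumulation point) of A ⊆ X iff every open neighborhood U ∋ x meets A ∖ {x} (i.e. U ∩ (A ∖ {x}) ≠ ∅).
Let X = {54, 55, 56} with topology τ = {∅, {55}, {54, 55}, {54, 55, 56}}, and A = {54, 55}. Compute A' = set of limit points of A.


A' = {54, 56}

For each x ∈ X, list the open sets U ∈ τ with x ∈ U, then check whether U ∩ (A ∖ {x}) ≠ ∅ for every such U.
  x = 54: opens ∋ x are {54, 55}, {54, 55, 56}; each meets A ∖ {54}, so x IS a limit point.
  x = 55: open {55} ∋ x has {55} ∩ (A ∖ {55}) = ∅, so x is NOT a limit point.
  x = 56: opens ∋ x are {54, 55, 56}; each meets A ∖ {56}, so x IS a limit point.
Collecting: A' = {54, 56}.


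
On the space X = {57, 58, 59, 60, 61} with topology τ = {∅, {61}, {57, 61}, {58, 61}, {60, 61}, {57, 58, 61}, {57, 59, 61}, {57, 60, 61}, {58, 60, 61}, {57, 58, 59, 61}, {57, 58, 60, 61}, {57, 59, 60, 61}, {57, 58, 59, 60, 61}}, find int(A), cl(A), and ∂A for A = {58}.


int(A) = ∅, cl(A) = {58}, ∂A = {58}.

Closed sets in (X, τ) are complements of opens:
  closed(X, τ) = {∅, {58}, {59}, {60}, {57, 59}, {58, 59}, {58, 60}, {59, 60}, {57, 58, 59}, {57, 59, 60}, {58, 59, 60}, {57, 58, 59, 60}, {57, 58, 59, 60, 61}}.
int(A) = ⋃ {U ∈ τ : U ⊆ A}. Opens contained in A: ∅.
Taking the union of these: int(A) = ∅.
cl(A) = ⋂ {C closed : A ⊆ C}. Closed sets containing A: {58}, {58, 59}, {58, 60}, {57, 58, 59}, {58, 59, 60}, {57, 58, 59, 60}, {57, 58, 59, 60, 61}.
Intersecting these: cl(A) = {58}.
∂A = cl(A) ∖ int(A) = {58} ∖ ∅ = {58}.


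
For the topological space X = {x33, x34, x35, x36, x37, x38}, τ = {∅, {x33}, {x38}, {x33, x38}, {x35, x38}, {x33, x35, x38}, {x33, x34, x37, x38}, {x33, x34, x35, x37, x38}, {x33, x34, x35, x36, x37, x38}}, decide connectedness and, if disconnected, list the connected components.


(X, τ) is connected.

Find clopen sets (U ∈ τ with X ∖ U ∈ τ):
  U = ∅, X ∖ U = {x33, x34, x35, x36, x37, x38} — both open, so U is clopen.
  U = {x33, x34, x35, x36, x37, x38}, X ∖ U = ∅ — both open, so U is clopen.
Only trivial clopens (∅ and X) exist, so (X, τ) is connected.
Compute connected components by grouping points that agree on all clopens:
  component: {x33, x34, x35, x36, x37, x38}


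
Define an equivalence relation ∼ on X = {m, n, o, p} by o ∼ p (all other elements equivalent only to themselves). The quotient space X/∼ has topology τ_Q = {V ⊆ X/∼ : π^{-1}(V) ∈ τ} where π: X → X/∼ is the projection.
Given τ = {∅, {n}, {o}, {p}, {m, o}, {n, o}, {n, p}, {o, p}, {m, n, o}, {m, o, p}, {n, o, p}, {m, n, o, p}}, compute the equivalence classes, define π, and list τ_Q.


X/∼ = {[m], [n], [o=p]}; |τ_Q| = 6.

Equivalence classes: [m], [n], [o=p].
Quotient map π: X → X/∼ sends m ↦ [m], n ↦ [n], o ↦ [o=p], p ↦ [o=p].
For each subset V ⊆ X/∼, compute π^{-1}(V) ⊆ X and check whether π^{-1}(V) ∈ τ. V is open in τ_Q iff π^{-1}(V) ∈ τ.
  V = {}: π^{-1}(V) = ∅ ∈ τ ✓.
  V = {[m]}: π^{-1}(V) = {m} ∉ τ ✗.
  V = {[n]}: π^{-1}(V) = {n} ∈ τ ✓.
  V = {[m], [n]}: π^{-1}(V) = {m, n} ∉ τ ✗.
  V = {[o=p]}: π^{-1}(V) = {o, p} ∈ τ ✓.
  V = {[m], [o=p]}: π^{-1}(V) = {m, o, p} ∈ τ ✓.
  V = {[n], [o=p]}: π^{-1}(V) = {n, o, p} ∈ τ ✓.
  V = {[m], [n], [o=p]}: π^{-1}(V) = {m, n, o, p} ∈ τ ✓.
Open sets in the quotient: τ_Q = {{}, {[n]}, {[o=p]}, {[m], [o=p]}, {[n], [o=p]}, {[m], [n], [o=p]}} (6 elements).


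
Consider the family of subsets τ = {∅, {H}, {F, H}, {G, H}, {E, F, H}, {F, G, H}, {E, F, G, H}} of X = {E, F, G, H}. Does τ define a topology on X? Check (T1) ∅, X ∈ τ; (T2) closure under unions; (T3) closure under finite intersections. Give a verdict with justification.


τ IS a topology on X.

Axiom (T1): ∅ ∈ τ? Yes; X ∈ τ? Yes.
Axiom (T2/T3): check pairwise unions and intersections of members of τ.
All pairwise intersections and unions checked — each lies in τ. Therefore τ satisfies (T1), (T2), (T3): it IS a topology on X.


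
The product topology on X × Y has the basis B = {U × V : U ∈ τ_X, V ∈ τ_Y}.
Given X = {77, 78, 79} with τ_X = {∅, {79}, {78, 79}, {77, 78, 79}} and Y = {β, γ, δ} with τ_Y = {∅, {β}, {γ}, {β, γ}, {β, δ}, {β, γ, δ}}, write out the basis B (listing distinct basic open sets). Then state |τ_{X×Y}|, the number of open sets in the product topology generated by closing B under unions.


Basis B = {∅ × ∅, {79} × {β}, {79} × {γ}, {78, 79} × {β}, {78, 79} × {γ}, {79} × {β, γ}, {79} × {β, δ}, {77, 78, 79} × {β}, {77, 78, 79} × {γ}, {79} × {β, γ, δ}, {78, 79} × {β, γ}, {78, 79} × {β, δ}, {77, 78, 79} × {β, γ}, {77, 78, 79} × {β, δ}, {78, 79} × {β, γ, δ}, {77, 78, 79} × {β, γ, δ}}; |τ_{X×Y}| = 40.

Enumerate products U × V with U ∈ τ_X, V ∈ τ_Y (deduplicated):
  ∅ × ∅ = {} (∅)
  {79} × {β} = {(79,β)}
  {79} × {γ} = {(79,γ)}
  {78, 79} × {β} = {(78,β), (79,β)}
  {78, 79} × {γ} = {(78,γ), (79,γ)}
  {79} × {β, γ} = {(79,β), (79,γ)}
  {79} × {β, δ} = {(79,β), (79,δ)}
  {77, 78, 79} × {β} = {(77,β), (78,β), (79,β)}
  {77, 78, 79} × {γ} = {(77,γ), (78,γ), (79,γ)}
  {79} × {β, γ, δ} = {(79,β), (79,γ), (79,δ)}
  {78, 79} × {β, γ} = {(78,β), (78,γ), (79,β), (79,γ)}
  {78, 79} × {β, δ} = {(78,β), (78,δ), (79,β), (79,δ)}
  {77, 78, 79} × {β, γ} = {(77,β), (77,γ), (78,β), (78,γ), (79,β), (79,γ)}
  {77, 78, 79} × {β, δ} = {(77,β), (77,δ), (78,β), (78,δ), (79,β), (79,δ)}
  {78, 79} × {β, γ, δ} = {(78,β), (78,γ), (78,δ), (79,β), (79,γ), (79,δ)}
  {77, 78, 79} × {β, γ, δ} = {(77,β), (77,γ), (77,δ), (78,β), (78,γ), (78,δ), (79,β), (79,γ), (79,δ)}
These 16 distinct sets form the basis B.
Close under arbitrary unions to get τ_{X×Y}; counting gives |τ_{X×Y}| = 40.


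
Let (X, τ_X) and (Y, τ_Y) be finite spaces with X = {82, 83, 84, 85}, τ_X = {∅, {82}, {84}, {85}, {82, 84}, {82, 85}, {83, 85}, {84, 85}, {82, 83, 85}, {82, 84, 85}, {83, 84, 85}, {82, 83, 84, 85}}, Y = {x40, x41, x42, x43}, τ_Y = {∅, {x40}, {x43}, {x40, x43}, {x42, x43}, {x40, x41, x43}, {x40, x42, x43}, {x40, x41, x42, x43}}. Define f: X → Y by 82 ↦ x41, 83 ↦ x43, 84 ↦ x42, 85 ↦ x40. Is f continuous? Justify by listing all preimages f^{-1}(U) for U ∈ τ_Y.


f is NOT continuous.

Compute f^{-1}(U) for each U ∈ τ_Y:
  U = ∅: f^{-1}(U) = ∅ ∈ τ_X ✓.
  U = {x40}: f^{-1}(U) = {85} ∈ τ_X ✓.
  U = {x43}: f^{-1}(U) = {83} ∉ τ_X ✗.
  U = {x40, x43}: f^{-1}(U) = {83, 85} ∈ τ_X ✓.
  U = {x42, x43}: f^{-1}(U) = {83, 84} ∉ τ_X ✗.
  U = {x40, x41, x43}: f^{-1}(U) = {82, 83, 85} ∈ τ_X ✓.
  U = {x40, x42, x43}: f^{-1}(U) = {83, 84, 85} ∈ τ_X ✓.
  U = {x40, x41, x42, x43}: f^{-1}(U) = {82, 83, 84, 85} ∈ τ_X ✓.
Found U = {x43} with f^{-1}(U) = {83} not in τ_X. Therefore f is NOT continuous.


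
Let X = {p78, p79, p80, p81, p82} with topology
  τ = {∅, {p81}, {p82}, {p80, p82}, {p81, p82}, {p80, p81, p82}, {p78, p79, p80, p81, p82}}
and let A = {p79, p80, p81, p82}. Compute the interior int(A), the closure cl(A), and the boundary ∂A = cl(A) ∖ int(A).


int(A) = {p80, p81, p82}, cl(A) = {p78, p79, p80, p81, p82}, ∂A = {p78, p79}.

Closed sets in (X, τ) are complements of opens:
  closed(X, τ) = {∅, {p78, p79}, {p78, p79, p80}, {p78, p79, p81}, {p78, p79, p80, p81}, {p78, p79, p80, p82}, {p78, p79, p80, p81, p82}}.
int(A) = ⋃ {U ∈ τ : U ⊆ A}. Opens contained in A: ∅, {p81}, {p82}, {p80, p82}, {p81, p82}, {p80, p81, p82}.
Taking the union of these: int(A) = {p80, p81, p82}.
cl(A) = ⋂ {C closed : A ⊆ C}. Closed sets containing A: {p78, p79, p80, p81, p82}.
Intersecting these: cl(A) = {p78, p79, p80, p81, p82}.
∂A = cl(A) ∖ int(A) = {p78, p79, p80, p81, p82} ∖ {p80, p81, p82} = {p78, p79}.


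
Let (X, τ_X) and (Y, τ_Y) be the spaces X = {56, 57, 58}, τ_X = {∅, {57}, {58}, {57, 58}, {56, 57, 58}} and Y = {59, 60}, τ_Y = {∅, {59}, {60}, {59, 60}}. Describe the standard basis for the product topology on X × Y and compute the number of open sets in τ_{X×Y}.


Basis B = {∅ × ∅, {57} × {59}, {57} × {60}, {58} × {59}, {58} × {60}, {57} × {59, 60}, {57, 58} × {59}, {57, 58} × {60}, {58} × {59, 60}, {56, 57, 58} × {59}, {56, 57, 58} × {60}, {57, 58} × {59, 60}, {56, 57, 58} × {59, 60}}; |τ_{X×Y}| = 25.

Enumerate products U × V with U ∈ τ_X, V ∈ τ_Y (deduplicated):
  ∅ × ∅ = {} (∅)
  {57} × {59} = {(57,59)}
  {57} × {60} = {(57,60)}
  {58} × {59} = {(58,59)}
  {58} × {60} = {(58,60)}
  {57} × {59, 60} = {(57,59), (57,60)}
  {57, 58} × {59} = {(57,59), (58,59)}
  {57, 58} × {60} = {(57,60), (58,60)}
  {58} × {59, 60} = {(58,59), (58,60)}
  {56, 57, 58} × {59} = {(56,59), (57,59), (58,59)}
  {56, 57, 58} × {60} = {(56,60), (57,60), (58,60)}
  {57, 58} × {59, 60} = {(57,59), (57,60), (58,59), (58,60)}
  {56, 57, 58} × {59, 60} = {(56,59), (56,60), (57,59), (57,60), (58,59), (58,60)}
These 13 distinct sets form the basis B.
Close under arbitrary unions to get τ_{X×Y}; counting gives |τ_{X×Y}| = 25.


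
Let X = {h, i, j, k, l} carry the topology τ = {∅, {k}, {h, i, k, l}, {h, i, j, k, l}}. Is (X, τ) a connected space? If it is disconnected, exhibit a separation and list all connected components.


(X, τ) is connected.

Find clopen sets (U ∈ τ with X ∖ U ∈ τ):
  U = ∅, X ∖ U = {h, i, j, k, l} — both open, so U is clopen.
  U = {h, i, j, k, l}, X ∖ U = ∅ — both open, so U is clopen.
Only trivial clopens (∅ and X) exist, so (X, τ) is connected.
Compute connected components by grouping points that agree on all clopens:
  component: {h, i, j, k, l}


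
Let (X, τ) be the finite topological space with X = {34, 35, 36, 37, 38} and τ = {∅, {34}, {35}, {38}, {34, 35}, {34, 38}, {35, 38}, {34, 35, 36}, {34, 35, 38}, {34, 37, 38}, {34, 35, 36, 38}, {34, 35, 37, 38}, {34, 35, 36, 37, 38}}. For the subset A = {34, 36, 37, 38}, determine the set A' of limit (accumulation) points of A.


A' = {36, 37}

For each x ∈ X, list the open sets U ∈ τ with x ∈ U, then check whether U ∩ (A ∖ {x}) ≠ ∅ for every such U.
  x = 34: open {34} ∋ x has {34} ∩ (A ∖ {34}) = ∅, so x is NOT a limit point.
  x = 35: open {35} ∋ x has {35} ∩ (A ∖ {35}) = ∅, so x is NOT a limit point.
  x = 36: opens ∋ x are {34, 35, 36}, {34, 35, 36, 38}, {34, 35, 36, 37, 38}; each meets A ∖ {36}, so x IS a limit point.
  x = 37: opens ∋ x are {34, 37, 38}, {34, 35, 37, 38}, {34, 35, 36, 37, 38}; each meets A ∖ {37}, so x IS a limit point.
  x = 38: open {38} ∋ x has {38} ∩ (A ∖ {38}) = ∅, so x is NOT a limit point.
Collecting: A' = {36, 37}.


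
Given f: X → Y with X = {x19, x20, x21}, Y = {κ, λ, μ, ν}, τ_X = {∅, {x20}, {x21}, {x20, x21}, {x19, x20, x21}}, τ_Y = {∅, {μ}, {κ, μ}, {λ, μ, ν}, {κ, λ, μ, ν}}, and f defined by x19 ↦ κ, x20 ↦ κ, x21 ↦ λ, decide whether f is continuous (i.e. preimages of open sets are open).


f is NOT continuous.

Compute f^{-1}(U) for each U ∈ τ_Y:
  U = ∅: f^{-1}(U) = ∅ ∈ τ_X ✓.
  U = {μ}: f^{-1}(U) = ∅ ∈ τ_X ✓.
  U = {κ, μ}: f^{-1}(U) = {x19, x20} ∉ τ_X ✗.
  U = {λ, μ, ν}: f^{-1}(U) = {x21} ∈ τ_X ✓.
  U = {κ, λ, μ, ν}: f^{-1}(U) = {x19, x20, x21} ∈ τ_X ✓.
Found U = {κ, μ} with f^{-1}(U) = {x19, x20} not in τ_X. Therefore f is NOT continuous.


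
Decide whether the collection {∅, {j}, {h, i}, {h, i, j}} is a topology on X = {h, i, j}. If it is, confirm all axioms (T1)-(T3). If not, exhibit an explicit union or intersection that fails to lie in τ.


τ IS a topology on X.

Axiom (T1): ∅ ∈ τ? Yes; X ∈ τ? Yes.
Axiom (T2/T3): check pairwise unions and intersections of members of τ.
All pairwise intersections and unions checked — each lies in τ. Therefore τ satisfies (T1), (T2), (T3): it IS a topology on X.


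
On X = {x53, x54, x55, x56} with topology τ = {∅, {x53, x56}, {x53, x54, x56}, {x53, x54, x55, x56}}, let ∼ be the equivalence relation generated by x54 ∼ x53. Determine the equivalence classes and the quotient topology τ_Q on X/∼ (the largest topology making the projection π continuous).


X/∼ = {[x53=x54], [x55], [x56]}; |τ_Q| = 3.

Equivalence classes: [x53=x54], [x55], [x56].
Quotient map π: X → X/∼ sends x53 ↦ [x53=x54], x54 ↦ [x53=x54], x55 ↦ [x55], x56 ↦ [x56].
For each subset V ⊆ X/∼, compute π^{-1}(V) ⊆ X and check whether π^{-1}(V) ∈ τ. V is open in τ_Q iff π^{-1}(V) ∈ τ.
  V = {}: π^{-1}(V) = ∅ ∈ τ ✓.
  V = {[x53=x54]}: π^{-1}(V) = {x53, x54} ∉ τ ✗.
  V = {[x55]}: π^{-1}(V) = {x55} ∉ τ ✗.
  V = {[x53=x54], [x55]}: π^{-1}(V) = {x53, x54, x55} ∉ τ ✗.
  V = {[x56]}: π^{-1}(V) = {x56} ∉ τ ✗.
  V = {[x53=x54], [x56]}: π^{-1}(V) = {x53, x54, x56} ∈ τ ✓.
  V = {[x55], [x56]}: π^{-1}(V) = {x55, x56} ∉ τ ✗.
  V = {[x53=x54], [x55], [x56]}: π^{-1}(V) = {x53, x54, x55, x56} ∈ τ ✓.
Open sets in the quotient: τ_Q = {{}, {[x53=x54], [x56]}, {[x53=x54], [x55], [x56]}} (3 elements).


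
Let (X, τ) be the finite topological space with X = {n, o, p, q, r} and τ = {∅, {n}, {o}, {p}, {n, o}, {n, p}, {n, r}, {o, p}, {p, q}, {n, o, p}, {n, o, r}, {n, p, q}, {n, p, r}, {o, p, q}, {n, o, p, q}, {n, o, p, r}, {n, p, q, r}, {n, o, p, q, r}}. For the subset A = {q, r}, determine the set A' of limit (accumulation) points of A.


A' = ∅

For each x ∈ X, list the open sets U ∈ τ with x ∈ U, then check whether U ∩ (A ∖ {x}) ≠ ∅ for every such U.
  x = n: open {n} ∋ x has {n} ∩ (A ∖ {n}) = ∅, so x is NOT a limit point.
  x = o: open {o} ∋ x has {o} ∩ (A ∖ {o}) = ∅, so x is NOT a limit point.
  x = p: open {p} ∋ x has {p} ∩ (A ∖ {p}) = ∅, so x is NOT a limit point.
  x = q: open {p, q} ∋ x has {p, q} ∩ (A ∖ {q}) = ∅, so x is NOT a limit point.
  x = r: open {n, r} ∋ x has {n, r} ∩ (A ∖ {r}) = ∅, so x is NOT a limit point.
Collecting: A' = ∅.


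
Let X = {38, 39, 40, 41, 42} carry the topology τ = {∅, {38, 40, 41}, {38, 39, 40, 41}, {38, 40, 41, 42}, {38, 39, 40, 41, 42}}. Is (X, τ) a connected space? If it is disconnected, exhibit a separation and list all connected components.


(X, τ) is connected.

Find clopen sets (U ∈ τ with X ∖ U ∈ τ):
  U = ∅, X ∖ U = {38, 39, 40, 41, 42} — both open, so U is clopen.
  U = {38, 39, 40, 41, 42}, X ∖ U = ∅ — both open, so U is clopen.
Only trivial clopens (∅ and X) exist, so (X, τ) is connected.
Compute connected components by grouping points that agree on all clopens:
  component: {38, 39, 40, 41, 42}


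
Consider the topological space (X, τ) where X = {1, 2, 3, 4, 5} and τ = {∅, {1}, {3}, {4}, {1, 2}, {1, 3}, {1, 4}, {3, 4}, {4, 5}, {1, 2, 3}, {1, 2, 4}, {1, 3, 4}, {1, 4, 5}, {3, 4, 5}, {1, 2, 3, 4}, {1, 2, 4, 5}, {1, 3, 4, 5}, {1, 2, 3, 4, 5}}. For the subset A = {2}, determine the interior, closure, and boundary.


int(A) = ∅, cl(A) = {2}, ∂A = {2}.

Closed sets in (X, τ) are complements of opens:
  closed(X, τ) = {∅, {2}, {3}, {5}, {1, 2}, {2, 3}, {2, 5}, {3, 5}, {4, 5}, {1, 2, 3}, {1, 2, 5}, {2, 3, 5}, {2, 4, 5}, {3, 4, 5}, {1, 2, 3, 5}, {1, 2, 4, 5}, {2, 3, 4, 5}, {1, 2, 3, 4, 5}}.
int(A) = ⋃ {U ∈ τ : U ⊆ A}. Opens contained in A: ∅.
Taking the union of these: int(A) = ∅.
cl(A) = ⋂ {C closed : A ⊆ C}. Closed sets containing A: {2}, {1, 2}, {2, 3}, {2, 5}, {1, 2, 3}, {1, 2, 5}, {2, 3, 5}, {2, 4, 5}, {1, 2, 3, 5}, {1, 2, 4, 5}, {2, 3, 4, 5}, {1, 2, 3, 4, 5}.
Intersecting these: cl(A) = {2}.
∂A = cl(A) ∖ int(A) = {2} ∖ ∅ = {2}.


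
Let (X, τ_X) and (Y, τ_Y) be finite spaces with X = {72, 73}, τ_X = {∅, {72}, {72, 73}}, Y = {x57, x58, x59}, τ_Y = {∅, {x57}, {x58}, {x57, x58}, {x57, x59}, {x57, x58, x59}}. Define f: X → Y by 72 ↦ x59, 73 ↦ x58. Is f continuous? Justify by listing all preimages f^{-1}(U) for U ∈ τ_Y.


f is NOT continuous.

Compute f^{-1}(U) for each U ∈ τ_Y:
  U = ∅: f^{-1}(U) = ∅ ∈ τ_X ✓.
  U = {x57}: f^{-1}(U) = ∅ ∈ τ_X ✓.
  U = {x58}: f^{-1}(U) = {73} ∉ τ_X ✗.
  U = {x57, x58}: f^{-1}(U) = {73} ∉ τ_X ✗.
  U = {x57, x59}: f^{-1}(U) = {72} ∈ τ_X ✓.
  U = {x57, x58, x59}: f^{-1}(U) = {72, 73} ∈ τ_X ✓.
Found U = {x58} with f^{-1}(U) = {73} not in τ_X. Therefore f is NOT continuous.


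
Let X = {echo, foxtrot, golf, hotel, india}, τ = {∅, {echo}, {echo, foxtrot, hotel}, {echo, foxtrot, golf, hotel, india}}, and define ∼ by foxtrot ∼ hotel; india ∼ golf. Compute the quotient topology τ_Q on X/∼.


X/∼ = {[echo], [foxtrot=hotel], [golf=india]}; |τ_Q| = 4.

Equivalence classes: [echo], [foxtrot=hotel], [golf=india].
Quotient map π: X → X/∼ sends echo ↦ [echo], foxtrot ↦ [foxtrot=hotel], golf ↦ [golf=india], hotel ↦ [foxtrot=hotel], india ↦ [golf=india].
For each subset V ⊆ X/∼, compute π^{-1}(V) ⊆ X and check whether π^{-1}(V) ∈ τ. V is open in τ_Q iff π^{-1}(V) ∈ τ.
  V = {}: π^{-1}(V) = ∅ ∈ τ ✓.
  V = {[echo]}: π^{-1}(V) = {echo} ∈ τ ✓.
  V = {[foxtrot=hotel]}: π^{-1}(V) = {foxtrot, hotel} ∉ τ ✗.
  V = {[echo], [foxtrot=hotel]}: π^{-1}(V) = {echo, foxtrot, hotel} ∈ τ ✓.
  V = {[golf=india]}: π^{-1}(V) = {golf, india} ∉ τ ✗.
  V = {[echo], [golf=india]}: π^{-1}(V) = {echo, golf, india} ∉ τ ✗.
  V = {[foxtrot=hotel], [golf=india]}: π^{-1}(V) = {foxtrot, golf, hotel, india} ∉ τ ✗.
  V = {[echo], [foxtrot=hotel], [golf=india]}: π^{-1}(V) = {echo, foxtrot, golf, hotel, india} ∈ τ ✓.
Open sets in the quotient: τ_Q = {{}, {[echo]}, {[echo], [foxtrot=hotel]}, {[echo], [foxtrot=hotel], [golf=india]}} (4 elements).
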